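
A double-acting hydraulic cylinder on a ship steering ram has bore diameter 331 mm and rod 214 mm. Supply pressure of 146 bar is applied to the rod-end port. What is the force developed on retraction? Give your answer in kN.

Rod-side annular area A_ann = π/4 × (331² − 214²) = 50080 mm^2
On retraction the pressure acts on the annular area (bore minus rod).
F = P × A_ann

F ≈ 731 kN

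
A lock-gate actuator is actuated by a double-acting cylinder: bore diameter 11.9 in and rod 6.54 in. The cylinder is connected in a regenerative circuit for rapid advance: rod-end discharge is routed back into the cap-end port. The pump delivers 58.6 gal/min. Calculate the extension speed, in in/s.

In regeneration the rod-end outflow joins the pump flow into the cap end, so the net volume the pump must supply per unit advance equals the rod cross-section area.
Rod cross-section A_rod = π/4 × (6.54 in)² = 33.59 in^2
v = Q_pump / A_rod

v ≈ 6.72 in/s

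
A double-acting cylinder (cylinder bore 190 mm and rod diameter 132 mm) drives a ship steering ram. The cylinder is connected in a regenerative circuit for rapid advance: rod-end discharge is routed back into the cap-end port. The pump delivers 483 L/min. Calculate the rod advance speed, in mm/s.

In regeneration the rod-end outflow joins the pump flow into the cap end, so the net volume the pump must supply per unit advance equals the rod cross-section area.
Rod cross-section A_rod = π/4 × (132 mm)² = 13680 mm^2
v = Q_pump / A_rod

v ≈ 588 mm/s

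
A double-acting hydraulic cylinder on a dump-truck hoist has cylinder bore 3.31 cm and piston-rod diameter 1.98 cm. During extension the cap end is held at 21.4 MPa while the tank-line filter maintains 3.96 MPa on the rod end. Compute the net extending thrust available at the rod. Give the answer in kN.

F ≈ 16.2 kN

Cap-side area A_cap = π/4 × (3.31 cm)² = 8.605 cm^2
Rod-side annular area A_ann = π/4 × (3.31² − 1.98²) = 5.526 cm^2
Net thrust = P_cap·A_cap − P_rod·A_ann = 18.41 kN − 2.188 kN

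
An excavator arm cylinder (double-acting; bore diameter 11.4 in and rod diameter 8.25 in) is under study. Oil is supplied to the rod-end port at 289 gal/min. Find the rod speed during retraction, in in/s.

Rod-side annular area A_ann = π/4 × (11.4² − 8.25²) = 48.61 in^2
Flow into the rod-end port fills the annular volume.
v = Q / A

v ≈ 22.9 in/s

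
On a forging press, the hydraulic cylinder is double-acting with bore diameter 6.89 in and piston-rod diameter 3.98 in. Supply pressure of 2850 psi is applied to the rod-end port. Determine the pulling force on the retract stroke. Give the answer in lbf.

F ≈ 70800 lbf

Rod-side annular area A_ann = π/4 × (6.89² − 3.98²) = 24.84 in^2
On retraction the pressure acts on the annular area (bore minus rod).
F = P × A_ann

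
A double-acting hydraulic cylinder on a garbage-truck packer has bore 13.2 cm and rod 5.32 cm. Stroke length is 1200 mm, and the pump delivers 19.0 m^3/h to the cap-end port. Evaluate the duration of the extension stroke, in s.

Cap-side area A_cap = π/4 × (13.2 cm)² = 136.8 cm^2
Swept volume V = A × L; t = V / Q = A·L / Q

t ≈ 3.11 s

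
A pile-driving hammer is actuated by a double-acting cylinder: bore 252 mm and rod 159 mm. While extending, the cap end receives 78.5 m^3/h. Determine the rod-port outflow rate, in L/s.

Q_out ≈ 13.1 L/s

Cap-side area A_cap = π/4 × (252 mm)² = 49880 mm^2
Rod-side annular area A_ann = π/4 × (252² − 159²) = 30020 mm^2
Piston speed v = Q_in/A_cap; rod-end outflow Q_out = v × A_ann = Q_in × A_ann/A_cap.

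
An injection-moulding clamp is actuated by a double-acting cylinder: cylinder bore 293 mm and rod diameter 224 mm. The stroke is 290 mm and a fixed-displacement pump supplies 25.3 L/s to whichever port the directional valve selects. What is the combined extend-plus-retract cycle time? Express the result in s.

Cap-side area A_cap = π/4 × (293 mm)² = 67430 mm^2
Rod-side annular area A_ann = π/4 × (293² − 224²) = 28020 mm^2
t_ext = A_cap·L/Q = 0.7729 s
t_ret = A_ann·L/Q = 0.3211 s
t_cycle = t_ext + t_ret

t ≈ 1.09 s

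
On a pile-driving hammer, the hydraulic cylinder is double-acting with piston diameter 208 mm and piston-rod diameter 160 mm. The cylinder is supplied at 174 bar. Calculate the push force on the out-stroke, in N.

F ≈ 5.91e5 N

Cap-side area A_cap = π/4 × (208 mm)² = 33980 mm^2
F = P × A_cap = 174 bar × A_cap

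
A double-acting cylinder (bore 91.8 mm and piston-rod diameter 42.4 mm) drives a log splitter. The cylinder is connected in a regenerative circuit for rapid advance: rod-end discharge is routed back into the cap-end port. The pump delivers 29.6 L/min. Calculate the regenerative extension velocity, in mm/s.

In regeneration the rod-end outflow joins the pump flow into the cap end, so the net volume the pump must supply per unit advance equals the rod cross-section area.
Rod cross-section A_rod = π/4 × (42.4 mm)² = 1412 mm^2
v = Q_pump / A_rod

v ≈ 349 mm/s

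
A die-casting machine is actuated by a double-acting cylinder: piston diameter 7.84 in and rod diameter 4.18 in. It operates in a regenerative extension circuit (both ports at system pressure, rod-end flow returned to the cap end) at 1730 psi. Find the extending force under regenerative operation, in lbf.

With equal pressure on both faces, forces on the annular region cancel; the net push is pressure × rod cross-section.
Rod cross-section A_rod = π/4 × (4.18 in)² = 13.72 in^2
F = P × A_rod

F ≈ 23700 lbf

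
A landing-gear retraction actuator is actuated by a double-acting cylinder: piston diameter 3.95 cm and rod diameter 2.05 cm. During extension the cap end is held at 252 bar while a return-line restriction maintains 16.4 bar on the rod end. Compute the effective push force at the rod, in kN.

F ≈ 29.4 kN

Cap-side area A_cap = π/4 × (3.95 cm)² = 12.25 cm^2
Rod-side annular area A_ann = π/4 × (3.95² − 2.05²) = 8.954 cm^2
Net thrust = P_cap·A_cap − P_rod·A_ann = 30.88 kN − 1.468 kN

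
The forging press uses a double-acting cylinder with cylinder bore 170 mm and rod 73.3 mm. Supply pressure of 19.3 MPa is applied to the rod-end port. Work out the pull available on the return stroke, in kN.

F ≈ 357 kN

Rod-side annular area A_ann = π/4 × (170² − 73.3²) = 18480 mm^2
On retraction the pressure acts on the annular area (bore minus rod).
F = P × A_ann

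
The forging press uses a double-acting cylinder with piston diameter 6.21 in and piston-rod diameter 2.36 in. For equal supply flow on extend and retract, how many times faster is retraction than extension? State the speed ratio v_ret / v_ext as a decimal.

Cap-side area A_cap = π/4 × (6.21 in)² = 30.29 in^2
Rod-side annular area A_ann = π/4 × (6.21² − 2.36²) = 25.91 in^2
For equal Q, v ∝ 1/A, so v_ret/v_ext = A_cap/A_ann.

v_ret/v_ext ≈ 1.17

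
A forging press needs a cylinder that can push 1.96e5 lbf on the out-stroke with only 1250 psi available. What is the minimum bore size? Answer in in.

Extension force acts on the full piston face: F = P × (π/4)D².
D = √(4F / (πP)) = √(4 × 1.96e5 lbf / (π × 1250 psi))

D ≈ 14.1 in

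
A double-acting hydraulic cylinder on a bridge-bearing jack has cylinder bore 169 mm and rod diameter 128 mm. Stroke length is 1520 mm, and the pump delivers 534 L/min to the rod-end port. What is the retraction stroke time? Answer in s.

t ≈ 1.63 s

Rod-side annular area A_ann = π/4 × (169² − 128²) = 9564 mm^2
Swept volume V = A × L; t = V / Q = A·L / Q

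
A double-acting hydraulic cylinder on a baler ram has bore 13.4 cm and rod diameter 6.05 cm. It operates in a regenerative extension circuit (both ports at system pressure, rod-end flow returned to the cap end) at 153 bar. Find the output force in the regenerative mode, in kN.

F ≈ 44.0 kN

With equal pressure on both faces, forces on the annular region cancel; the net push is pressure × rod cross-section.
Rod cross-section A_rod = π/4 × (6.05 cm)² = 28.75 cm^2
F = P × A_rod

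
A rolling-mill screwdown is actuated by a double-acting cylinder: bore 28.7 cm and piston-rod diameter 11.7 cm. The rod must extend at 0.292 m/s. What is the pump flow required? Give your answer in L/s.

Q ≈ 18.9 L/s

Cap-side area A_cap = π/4 × (28.7 cm)² = 646.9 cm^2
Q = A × v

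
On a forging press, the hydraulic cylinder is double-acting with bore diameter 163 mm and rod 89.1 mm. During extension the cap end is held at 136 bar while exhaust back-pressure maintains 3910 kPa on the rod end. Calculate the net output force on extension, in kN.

F ≈ 227 kN

Cap-side area A_cap = π/4 × (163 mm)² = 20870 mm^2
Rod-side annular area A_ann = π/4 × (163² − 89.1²) = 14630 mm^2
Net thrust = P_cap·A_cap − P_rod·A_ann = 283.8 kN − 57.21 kN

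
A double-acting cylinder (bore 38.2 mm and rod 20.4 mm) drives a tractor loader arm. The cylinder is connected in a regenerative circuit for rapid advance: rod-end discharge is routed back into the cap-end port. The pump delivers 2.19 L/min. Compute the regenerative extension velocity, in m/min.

In regeneration the rod-end outflow joins the pump flow into the cap end, so the net volume the pump must supply per unit advance equals the rod cross-section area.
Rod cross-section A_rod = π/4 × (20.4 mm)² = 326.9 mm^2
v = Q_pump / A_rod

v ≈ 6.70 m/min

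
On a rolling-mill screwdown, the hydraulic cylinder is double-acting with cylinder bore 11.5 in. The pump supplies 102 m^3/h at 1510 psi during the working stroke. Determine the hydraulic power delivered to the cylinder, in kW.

W ≈ 295 kW

Hydraulic power = P × Q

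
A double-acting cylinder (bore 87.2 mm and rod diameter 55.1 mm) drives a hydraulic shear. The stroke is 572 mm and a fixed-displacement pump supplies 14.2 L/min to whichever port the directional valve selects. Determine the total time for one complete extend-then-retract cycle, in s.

t ≈ 23.1 s

Cap-side area A_cap = π/4 × (87.2 mm)² = 5972 mm^2
Rod-side annular area A_ann = π/4 × (87.2² − 55.1²) = 3588 mm^2
t_ext = A_cap·L/Q = 14.43 s
t_ret = A_ann·L/Q = 8.671 s
t_cycle = t_ext + t_ret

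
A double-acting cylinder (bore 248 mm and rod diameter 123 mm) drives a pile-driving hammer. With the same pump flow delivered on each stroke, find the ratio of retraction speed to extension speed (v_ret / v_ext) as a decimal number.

v_ret/v_ext ≈ 1.33

Cap-side area A_cap = π/4 × (248 mm)² = 48310 mm^2
Rod-side annular area A_ann = π/4 × (248² − 123²) = 36420 mm^2
For equal Q, v ∝ 1/A, so v_ret/v_ext = A_cap/A_ann.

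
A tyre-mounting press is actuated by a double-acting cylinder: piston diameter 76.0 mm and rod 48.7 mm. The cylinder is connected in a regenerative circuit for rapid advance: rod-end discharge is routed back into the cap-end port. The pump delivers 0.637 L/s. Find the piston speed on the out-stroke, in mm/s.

v ≈ 342 mm/s

In regeneration the rod-end outflow joins the pump flow into the cap end, so the net volume the pump must supply per unit advance equals the rod cross-section area.
Rod cross-section A_rod = π/4 × (48.7 mm)² = 1863 mm^2
v = Q_pump / A_rod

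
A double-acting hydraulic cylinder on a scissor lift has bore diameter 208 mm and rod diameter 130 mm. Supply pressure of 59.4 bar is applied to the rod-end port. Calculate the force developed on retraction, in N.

F ≈ 1.23e5 N

Rod-side annular area A_ann = π/4 × (208² − 130²) = 20710 mm^2
On retraction the pressure acts on the annular area (bore minus rod).
F = P × A_ann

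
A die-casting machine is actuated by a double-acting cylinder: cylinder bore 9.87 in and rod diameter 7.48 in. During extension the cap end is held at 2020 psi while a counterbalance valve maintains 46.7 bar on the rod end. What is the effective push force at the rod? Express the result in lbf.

F ≈ 1.32e5 lbf

Cap-side area A_cap = π/4 × (9.87 in)² = 76.51 in^2
Rod-side annular area A_ann = π/4 × (9.87² − 7.48²) = 32.57 in^2
Net thrust = P_cap·A_cap − P_rod·A_ann = 1.546e5 lbf − 22060 lbf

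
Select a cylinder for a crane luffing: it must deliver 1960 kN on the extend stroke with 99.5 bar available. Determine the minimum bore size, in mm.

D ≈ 501 mm

Extension force acts on the full piston face: F = P × (π/4)D².
D = √(4F / (πP)) = √(4 × 1960 kN / (π × 99.5 bar))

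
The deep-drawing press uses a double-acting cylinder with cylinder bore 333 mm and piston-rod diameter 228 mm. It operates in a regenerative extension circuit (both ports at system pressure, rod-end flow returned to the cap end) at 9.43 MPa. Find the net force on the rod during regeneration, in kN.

F ≈ 385 kN

With equal pressure on both faces, forces on the annular region cancel; the net push is pressure × rod cross-section.
Rod cross-section A_rod = π/4 × (228 mm)² = 40830 mm^2
F = P × A_rod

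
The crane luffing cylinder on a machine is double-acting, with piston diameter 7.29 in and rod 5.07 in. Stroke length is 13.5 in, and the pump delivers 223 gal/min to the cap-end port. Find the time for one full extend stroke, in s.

Cap-side area A_cap = π/4 × (7.29 in)² = 41.74 in^2
Swept volume V = A × L; t = V / Q = A·L / Q

t ≈ 0.656 s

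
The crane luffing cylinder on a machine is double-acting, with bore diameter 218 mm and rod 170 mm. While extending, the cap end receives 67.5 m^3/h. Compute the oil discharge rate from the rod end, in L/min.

Q_out ≈ 441 L/min

Cap-side area A_cap = π/4 × (218 mm)² = 37330 mm^2
Rod-side annular area A_ann = π/4 × (218² − 170²) = 14630 mm^2
Piston speed v = Q_in/A_cap; rod-end outflow Q_out = v × A_ann = Q_in × A_ann/A_cap.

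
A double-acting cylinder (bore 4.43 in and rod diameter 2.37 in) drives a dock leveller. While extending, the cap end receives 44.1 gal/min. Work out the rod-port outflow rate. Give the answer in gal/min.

Q_out ≈ 31.5 gal/min

Cap-side area A_cap = π/4 × (4.43 in)² = 15.41 in^2
Rod-side annular area A_ann = π/4 × (4.43² − 2.37²) = 11.00 in^2
Piston speed v = Q_in/A_cap; rod-end outflow Q_out = v × A_ann = Q_in × A_ann/A_cap.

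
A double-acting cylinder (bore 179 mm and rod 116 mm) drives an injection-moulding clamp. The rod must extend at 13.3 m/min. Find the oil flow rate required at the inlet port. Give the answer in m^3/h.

Cap-side area A_cap = π/4 × (179 mm)² = 25160 mm^2
Q = A × v

Q ≈ 20.1 m^3/h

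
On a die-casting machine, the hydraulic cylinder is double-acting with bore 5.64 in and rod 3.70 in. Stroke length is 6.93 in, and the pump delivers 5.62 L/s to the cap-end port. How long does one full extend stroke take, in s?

t ≈ 0.505 s

Cap-side area A_cap = π/4 × (5.64 in)² = 24.98 in^2
Swept volume V = A × L; t = V / Q = A·L / Q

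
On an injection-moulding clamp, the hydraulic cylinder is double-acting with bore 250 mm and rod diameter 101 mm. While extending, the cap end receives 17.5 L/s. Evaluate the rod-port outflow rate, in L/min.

Cap-side area A_cap = π/4 × (250 mm)² = 49090 mm^2
Rod-side annular area A_ann = π/4 × (250² − 101²) = 41080 mm^2
Piston speed v = Q_in/A_cap; rod-end outflow Q_out = v × A_ann = Q_in × A_ann/A_cap.

Q_out ≈ 879 L/min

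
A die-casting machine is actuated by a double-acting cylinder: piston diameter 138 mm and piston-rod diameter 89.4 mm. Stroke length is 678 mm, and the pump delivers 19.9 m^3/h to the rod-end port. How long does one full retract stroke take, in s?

t ≈ 1.06 s

Rod-side annular area A_ann = π/4 × (138² − 89.4²) = 8680 mm^2
Swept volume V = A × L; t = V / Q = A·L / Q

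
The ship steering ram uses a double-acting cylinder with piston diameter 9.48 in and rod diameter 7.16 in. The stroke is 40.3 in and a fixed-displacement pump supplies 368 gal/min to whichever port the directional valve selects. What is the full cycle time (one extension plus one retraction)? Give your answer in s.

t ≈ 2.87 s

Cap-side area A_cap = π/4 × (9.48 in)² = 70.58 in^2
Rod-side annular area A_ann = π/4 × (9.48² − 7.16²) = 30.32 in^2
t_ext = A_cap·L/Q = 2.008 s
t_ret = A_ann·L/Q = 0.8624 s
t_cycle = t_ext + t_ret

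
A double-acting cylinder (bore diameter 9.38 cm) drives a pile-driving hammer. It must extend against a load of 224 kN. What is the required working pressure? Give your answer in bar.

Cap-side area A_cap = π/4 × (9.38 cm)² = 69.10 cm^2
P = F / A = 224 kN / A

P ≈ 324 bar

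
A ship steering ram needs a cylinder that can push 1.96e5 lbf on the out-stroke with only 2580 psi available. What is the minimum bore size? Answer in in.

D ≈ 9.83 in

Extension force acts on the full piston face: F = P × (π/4)D².
D = √(4F / (πP)) = √(4 × 1.96e5 lbf / (π × 2580 psi))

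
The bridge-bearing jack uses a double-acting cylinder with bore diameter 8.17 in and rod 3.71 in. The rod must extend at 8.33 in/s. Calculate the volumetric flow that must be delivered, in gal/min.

Cap-side area A_cap = π/4 × (8.17 in)² = 52.42 in^2
Q = A × v

Q ≈ 113 gal/min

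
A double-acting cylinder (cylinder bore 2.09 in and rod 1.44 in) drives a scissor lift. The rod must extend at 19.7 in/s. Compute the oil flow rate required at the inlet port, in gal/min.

Cap-side area A_cap = π/4 × (2.09 in)² = 3.431 in^2
Q = A × v

Q ≈ 17.6 gal/min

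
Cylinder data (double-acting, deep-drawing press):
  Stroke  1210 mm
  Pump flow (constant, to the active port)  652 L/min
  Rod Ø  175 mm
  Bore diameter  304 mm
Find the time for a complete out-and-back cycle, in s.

t ≈ 13.5 s

Cap-side area A_cap = π/4 × (304 mm)² = 72580 mm^2
Rod-side annular area A_ann = π/4 × (304² − 175²) = 48530 mm^2
t_ext = A_cap·L/Q = 8.082 s
t_ret = A_ann·L/Q = 5.404 s
t_cycle = t_ext + t_ret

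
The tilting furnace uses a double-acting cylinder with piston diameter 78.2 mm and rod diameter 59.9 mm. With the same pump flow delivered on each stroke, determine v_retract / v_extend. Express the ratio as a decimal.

v_ret/v_ext ≈ 2.42

Cap-side area A_cap = π/4 × (78.2 mm)² = 4803 mm^2
Rod-side annular area A_ann = π/4 × (78.2² − 59.9²) = 1985 mm^2
For equal Q, v ∝ 1/A, so v_ret/v_ext = A_cap/A_ann.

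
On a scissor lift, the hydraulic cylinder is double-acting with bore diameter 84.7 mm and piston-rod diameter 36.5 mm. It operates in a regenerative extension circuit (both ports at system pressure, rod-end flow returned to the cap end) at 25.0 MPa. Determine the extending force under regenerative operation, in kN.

With equal pressure on both faces, forces on the annular region cancel; the net push is pressure × rod cross-section.
Rod cross-section A_rod = π/4 × (36.5 mm)² = 1046 mm^2
F = P × A_rod

F ≈ 26.2 kN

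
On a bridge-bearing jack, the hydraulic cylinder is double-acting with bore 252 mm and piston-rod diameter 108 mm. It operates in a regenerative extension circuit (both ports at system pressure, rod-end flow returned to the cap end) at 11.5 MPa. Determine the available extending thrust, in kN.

With equal pressure on both faces, forces on the annular region cancel; the net push is pressure × rod cross-section.
Rod cross-section A_rod = π/4 × (108 mm)² = 9161 mm^2
F = P × A_rod

F ≈ 105 kN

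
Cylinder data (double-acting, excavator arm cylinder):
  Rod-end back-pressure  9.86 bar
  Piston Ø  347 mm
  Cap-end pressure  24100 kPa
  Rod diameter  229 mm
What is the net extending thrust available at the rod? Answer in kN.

F ≈ 2230 kN

Cap-side area A_cap = π/4 × (347 mm)² = 94570 mm^2
Rod-side annular area A_ann = π/4 × (347² − 229²) = 53380 mm^2
Net thrust = P_cap·A_cap − P_rod·A_ann = 2279 kN − 52.63 kN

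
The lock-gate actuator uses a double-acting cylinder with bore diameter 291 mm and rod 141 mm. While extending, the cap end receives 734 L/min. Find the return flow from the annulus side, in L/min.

Q_out ≈ 562 L/min

Cap-side area A_cap = π/4 × (291 mm)² = 66510 mm^2
Rod-side annular area A_ann = π/4 × (291² − 141²) = 50890 mm^2
Piston speed v = Q_in/A_cap; rod-end outflow Q_out = v × A_ann = Q_in × A_ann/A_cap.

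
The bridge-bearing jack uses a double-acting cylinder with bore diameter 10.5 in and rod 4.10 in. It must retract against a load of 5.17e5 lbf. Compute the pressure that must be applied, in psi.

P ≈ 7040 psi

Rod-side annular area A_ann = π/4 × (10.5² − 4.10²) = 73.39 in^2
Retraction: pressure acts on the annular area.
P = F / A = 5.17e5 lbf / A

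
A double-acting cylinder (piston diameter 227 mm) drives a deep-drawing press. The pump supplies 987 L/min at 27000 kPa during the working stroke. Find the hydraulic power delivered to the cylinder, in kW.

W ≈ 444 kW

Hydraulic power = P × Q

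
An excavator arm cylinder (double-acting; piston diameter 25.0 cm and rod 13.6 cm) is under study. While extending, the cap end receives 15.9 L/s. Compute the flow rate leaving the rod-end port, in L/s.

Cap-side area A_cap = π/4 × (25.0 cm)² = 490.9 cm^2
Rod-side annular area A_ann = π/4 × (25.0² − 13.6²) = 345.6 cm^2
Piston speed v = Q_in/A_cap; rod-end outflow Q_out = v × A_ann = Q_in × A_ann/A_cap.

Q_out ≈ 11.2 L/s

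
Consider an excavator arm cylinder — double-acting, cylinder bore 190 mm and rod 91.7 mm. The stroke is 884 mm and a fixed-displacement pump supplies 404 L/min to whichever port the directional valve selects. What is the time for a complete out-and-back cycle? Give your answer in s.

t ≈ 6.58 s

Cap-side area A_cap = π/4 × (190 mm)² = 28350 mm^2
Rod-side annular area A_ann = π/4 × (190² − 91.7²) = 21750 mm^2
t_ext = A_cap·L/Q = 3.722 s
t_ret = A_ann·L/Q = 2.855 s
t_cycle = t_ext + t_ret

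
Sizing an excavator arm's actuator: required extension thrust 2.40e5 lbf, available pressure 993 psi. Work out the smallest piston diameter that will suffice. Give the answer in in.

D ≈ 17.5 in

Extension force acts on the full piston face: F = P × (π/4)D².
D = √(4F / (πP)) = √(4 × 2.40e5 lbf / (π × 993 psi))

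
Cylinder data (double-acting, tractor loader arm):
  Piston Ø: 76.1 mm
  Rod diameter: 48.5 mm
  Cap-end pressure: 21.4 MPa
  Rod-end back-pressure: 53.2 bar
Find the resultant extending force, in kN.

F ≈ 83.0 kN

Cap-side area A_cap = π/4 × (76.1 mm)² = 4548 mm^2
Rod-side annular area A_ann = π/4 × (76.1² − 48.5²) = 2701 mm^2
Net thrust = P_cap·A_cap − P_rod·A_ann = 97.34 kN − 14.37 kN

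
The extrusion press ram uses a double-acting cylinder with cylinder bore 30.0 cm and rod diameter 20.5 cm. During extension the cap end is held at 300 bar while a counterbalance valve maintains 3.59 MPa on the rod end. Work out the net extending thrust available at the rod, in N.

Cap-side area A_cap = π/4 × (30.0 cm)² = 706.9 cm^2
Rod-side annular area A_ann = π/4 × (30.0² − 20.5²) = 376.8 cm^2
Net thrust = P_cap·A_cap − P_rod·A_ann = 2.121e6 N − 1.353e5 N

F ≈ 1.99e6 N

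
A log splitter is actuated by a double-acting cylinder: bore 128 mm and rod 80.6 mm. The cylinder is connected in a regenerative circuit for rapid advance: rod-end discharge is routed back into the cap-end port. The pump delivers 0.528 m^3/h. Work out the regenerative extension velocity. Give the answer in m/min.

v ≈ 1.72 m/min

In regeneration the rod-end outflow joins the pump flow into the cap end, so the net volume the pump must supply per unit advance equals the rod cross-section area.
Rod cross-section A_rod = π/4 × (80.6 mm)² = 5102 mm^2
v = Q_pump / A_rod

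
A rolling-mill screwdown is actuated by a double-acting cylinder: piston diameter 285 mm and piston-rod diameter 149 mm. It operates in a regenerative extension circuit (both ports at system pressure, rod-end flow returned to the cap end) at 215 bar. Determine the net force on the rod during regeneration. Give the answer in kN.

F ≈ 375 kN

With equal pressure on both faces, forces on the annular region cancel; the net push is pressure × rod cross-section.
Rod cross-section A_rod = π/4 × (149 mm)² = 17440 mm^2
F = P × A_rod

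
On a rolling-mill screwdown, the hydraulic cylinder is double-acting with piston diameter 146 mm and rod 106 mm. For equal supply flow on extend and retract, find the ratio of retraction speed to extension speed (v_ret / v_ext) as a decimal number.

Cap-side area A_cap = π/4 × (146 mm)² = 16740 mm^2
Rod-side annular area A_ann = π/4 × (146² − 106²) = 7917 mm^2
For equal Q, v ∝ 1/A, so v_ret/v_ext = A_cap/A_ann.

v_ret/v_ext ≈ 2.11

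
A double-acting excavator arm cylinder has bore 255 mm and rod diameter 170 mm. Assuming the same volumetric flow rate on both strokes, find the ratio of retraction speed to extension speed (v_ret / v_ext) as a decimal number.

Cap-side area A_cap = π/4 × (255 mm)² = 51070 mm^2
Rod-side annular area A_ann = π/4 × (255² − 170²) = 28370 mm^2
For equal Q, v ∝ 1/A, so v_ret/v_ext = A_cap/A_ann.

v_ret/v_ext ≈ 1.80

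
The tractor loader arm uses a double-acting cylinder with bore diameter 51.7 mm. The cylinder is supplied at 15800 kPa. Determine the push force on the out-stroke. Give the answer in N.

Cap-side area A_cap = π/4 × (51.7 mm)² = 2099 mm^2
F = P × A_cap = 15800 kPa × A_cap

F ≈ 33200 N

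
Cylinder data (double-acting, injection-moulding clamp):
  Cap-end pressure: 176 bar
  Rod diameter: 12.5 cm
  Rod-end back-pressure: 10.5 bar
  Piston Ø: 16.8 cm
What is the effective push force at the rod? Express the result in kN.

F ≈ 380 kN

Cap-side area A_cap = π/4 × (16.8 cm)² = 221.7 cm^2
Rod-side annular area A_ann = π/4 × (16.8² − 12.5²) = 98.95 cm^2
Net thrust = P_cap·A_cap − P_rod·A_ann = 390.1 kN − 10.39 kN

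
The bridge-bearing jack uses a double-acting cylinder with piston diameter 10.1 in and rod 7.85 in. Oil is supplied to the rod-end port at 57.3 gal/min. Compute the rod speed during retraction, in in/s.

Rod-side annular area A_ann = π/4 × (10.1² − 7.85²) = 31.72 in^2
Flow into the rod-end port fills the annular volume.
v = Q / A

v ≈ 6.95 in/s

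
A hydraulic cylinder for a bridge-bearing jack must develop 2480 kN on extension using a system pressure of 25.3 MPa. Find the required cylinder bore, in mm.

Extension force acts on the full piston face: F = P × (π/4)D².
D = √(4F / (πP)) = √(4 × 2480 kN / (π × 25.3 MPa))

D ≈ 353 mm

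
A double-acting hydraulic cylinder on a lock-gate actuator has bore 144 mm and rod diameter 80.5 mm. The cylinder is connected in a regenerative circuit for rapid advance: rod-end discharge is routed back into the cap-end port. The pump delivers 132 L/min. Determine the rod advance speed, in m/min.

In regeneration the rod-end outflow joins the pump flow into the cap end, so the net volume the pump must supply per unit advance equals the rod cross-section area.
Rod cross-section A_rod = π/4 × (80.5 mm)² = 5090 mm^2
v = Q_pump / A_rod

v ≈ 25.9 m/min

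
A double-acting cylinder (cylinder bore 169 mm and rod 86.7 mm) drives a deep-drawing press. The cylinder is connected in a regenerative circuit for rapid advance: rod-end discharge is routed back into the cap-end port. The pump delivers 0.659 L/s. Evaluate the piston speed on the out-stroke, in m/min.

v ≈ 6.70 m/min

In regeneration the rod-end outflow joins the pump flow into the cap end, so the net volume the pump must supply per unit advance equals the rod cross-section area.
Rod cross-section A_rod = π/4 × (86.7 mm)² = 5904 mm^2
v = Q_pump / A_rod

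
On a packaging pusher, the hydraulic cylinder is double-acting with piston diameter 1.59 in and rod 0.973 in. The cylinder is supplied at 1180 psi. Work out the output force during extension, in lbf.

F ≈ 2340 lbf

Cap-side area A_cap = π/4 × (1.59 in)² = 1.986 in^2
F = P × A_cap = 1180 psi × A_cap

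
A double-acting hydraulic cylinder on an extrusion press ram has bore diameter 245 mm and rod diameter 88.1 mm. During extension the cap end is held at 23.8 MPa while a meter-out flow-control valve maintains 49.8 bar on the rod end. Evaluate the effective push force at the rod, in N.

Cap-side area A_cap = π/4 × (245 mm)² = 47140 mm^2
Rod-side annular area A_ann = π/4 × (245² − 88.1²) = 41050 mm^2
Net thrust = P_cap·A_cap − P_rod·A_ann = 1.122e6 N − 2.044e5 N

F ≈ 9.18e5 N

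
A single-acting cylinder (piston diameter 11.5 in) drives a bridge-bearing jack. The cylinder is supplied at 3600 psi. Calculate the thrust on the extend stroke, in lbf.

Cap-side area A_cap = π/4 × (11.5 in)² = 103.9 in^2
F = P × A_cap = 3600 psi × A_cap

F ≈ 3.74e5 lbf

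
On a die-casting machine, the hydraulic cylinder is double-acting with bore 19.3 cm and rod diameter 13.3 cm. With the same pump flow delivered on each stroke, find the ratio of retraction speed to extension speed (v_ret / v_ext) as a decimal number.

Cap-side area A_cap = π/4 × (19.3 cm)² = 292.6 cm^2
Rod-side annular area A_ann = π/4 × (19.3² − 13.3²) = 153.6 cm^2
For equal Q, v ∝ 1/A, so v_ret/v_ext = A_cap/A_ann.

v_ret/v_ext ≈ 1.90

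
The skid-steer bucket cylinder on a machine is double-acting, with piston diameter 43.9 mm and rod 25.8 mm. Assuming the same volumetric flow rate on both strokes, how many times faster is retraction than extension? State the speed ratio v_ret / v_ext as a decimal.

Cap-side area A_cap = π/4 × (43.9 mm)² = 1514 mm^2
Rod-side annular area A_ann = π/4 × (43.9² − 25.8²) = 990.8 mm^2
For equal Q, v ∝ 1/A, so v_ret/v_ext = A_cap/A_ann.

v_ret/v_ext ≈ 1.53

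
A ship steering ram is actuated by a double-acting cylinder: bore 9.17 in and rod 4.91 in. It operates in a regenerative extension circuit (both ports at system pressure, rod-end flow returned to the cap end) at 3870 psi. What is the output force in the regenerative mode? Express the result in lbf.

F ≈ 73300 lbf

With equal pressure on both faces, forces on the annular region cancel; the net push is pressure × rod cross-section.
Rod cross-section A_rod = π/4 × (4.91 in)² = 18.93 in^2
F = P × A_rod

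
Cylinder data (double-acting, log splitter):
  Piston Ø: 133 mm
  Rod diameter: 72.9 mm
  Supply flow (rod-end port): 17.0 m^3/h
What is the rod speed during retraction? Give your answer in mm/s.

v ≈ 486 mm/s

Rod-side annular area A_ann = π/4 × (133² − 72.9²) = 9719 mm^2
Flow into the rod-end port fills the annular volume.
v = Q / A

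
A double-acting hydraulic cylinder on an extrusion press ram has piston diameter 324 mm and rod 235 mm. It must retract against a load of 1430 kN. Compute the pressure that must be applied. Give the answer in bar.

Rod-side annular area A_ann = π/4 × (324² − 235²) = 39070 mm^2
Retraction: pressure acts on the annular area.
P = F / A = 1430 kN / A

P ≈ 366 bar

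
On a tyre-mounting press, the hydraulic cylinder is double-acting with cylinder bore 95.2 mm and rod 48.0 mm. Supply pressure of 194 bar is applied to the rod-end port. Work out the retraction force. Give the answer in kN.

Rod-side annular area A_ann = π/4 × (95.2² − 48.0²) = 5309 mm^2
On retraction the pressure acts on the annular area (bore minus rod).
F = P × A_ann

F ≈ 103 kN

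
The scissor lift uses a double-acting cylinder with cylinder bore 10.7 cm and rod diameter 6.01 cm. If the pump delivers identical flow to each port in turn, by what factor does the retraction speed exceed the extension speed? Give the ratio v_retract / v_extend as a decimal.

Cap-side area A_cap = π/4 × (10.7 cm)² = 89.92 cm^2
Rod-side annular area A_ann = π/4 × (10.7² − 6.01²) = 61.55 cm^2
For equal Q, v ∝ 1/A, so v_ret/v_ext = A_cap/A_ann.

v_ret/v_ext ≈ 1.46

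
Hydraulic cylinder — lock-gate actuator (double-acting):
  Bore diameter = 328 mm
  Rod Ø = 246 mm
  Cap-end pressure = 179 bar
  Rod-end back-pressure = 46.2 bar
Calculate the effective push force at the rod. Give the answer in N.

F ≈ 1.34e6 N

Cap-side area A_cap = π/4 × (328 mm)² = 84500 mm^2
Rod-side annular area A_ann = π/4 × (328² − 246²) = 36970 mm^2
Net thrust = P_cap·A_cap − P_rod·A_ann = 1.512e6 N − 1.708e5 N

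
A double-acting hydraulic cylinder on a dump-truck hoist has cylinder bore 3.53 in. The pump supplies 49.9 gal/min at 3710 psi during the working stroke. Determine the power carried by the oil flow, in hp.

W ≈ 108 hp

Hydraulic power = P × Q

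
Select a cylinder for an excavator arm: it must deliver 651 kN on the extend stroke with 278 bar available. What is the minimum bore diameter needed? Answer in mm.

Extension force acts on the full piston face: F = P × (π/4)D².
D = √(4F / (πP)) = √(4 × 651 kN / (π × 278 bar))

D ≈ 173 mm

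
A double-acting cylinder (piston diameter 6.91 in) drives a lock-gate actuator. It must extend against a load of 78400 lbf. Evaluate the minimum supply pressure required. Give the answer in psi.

P ≈ 2090 psi

Cap-side area A_cap = π/4 × (6.91 in)² = 37.50 in^2
P = F / A = 78400 lbf / A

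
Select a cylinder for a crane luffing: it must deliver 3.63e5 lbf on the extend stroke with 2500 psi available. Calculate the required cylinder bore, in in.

Extension force acts on the full piston face: F = P × (π/4)D².
D = √(4F / (πP)) = √(4 × 3.63e5 lbf / (π × 2500 psi))

D ≈ 13.6 in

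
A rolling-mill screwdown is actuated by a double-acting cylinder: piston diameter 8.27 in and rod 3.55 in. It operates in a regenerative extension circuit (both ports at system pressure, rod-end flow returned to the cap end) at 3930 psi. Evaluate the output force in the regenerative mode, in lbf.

With equal pressure on both faces, forces on the annular region cancel; the net push is pressure × rod cross-section.
Rod cross-section A_rod = π/4 × (3.55 in)² = 9.898 in^2
F = P × A_rod

F ≈ 38900 lbf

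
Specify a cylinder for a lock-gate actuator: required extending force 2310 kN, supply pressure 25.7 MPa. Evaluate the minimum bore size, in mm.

Extension force acts on the full piston face: F = P × (π/4)D².
D = √(4F / (πP)) = √(4 × 2310 kN / (π × 25.7 MPa))

D ≈ 338 mm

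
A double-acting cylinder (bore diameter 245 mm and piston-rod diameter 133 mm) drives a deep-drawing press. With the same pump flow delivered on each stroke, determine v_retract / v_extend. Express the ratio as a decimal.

Cap-side area A_cap = π/4 × (245 mm)² = 47140 mm^2
Rod-side annular area A_ann = π/4 × (245² − 133²) = 33250 mm^2
For equal Q, v ∝ 1/A, so v_ret/v_ext = A_cap/A_ann.

v_ret/v_ext ≈ 1.42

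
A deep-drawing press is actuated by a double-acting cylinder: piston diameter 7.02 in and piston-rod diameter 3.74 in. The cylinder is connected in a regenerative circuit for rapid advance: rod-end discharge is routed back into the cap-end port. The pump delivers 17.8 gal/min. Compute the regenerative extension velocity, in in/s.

In regeneration the rod-end outflow joins the pump flow into the cap end, so the net volume the pump must supply per unit advance equals the rod cross-section area.
Rod cross-section A_rod = π/4 × (3.74 in)² = 10.99 in^2
v = Q_pump / A_rod

v ≈ 6.24 in/s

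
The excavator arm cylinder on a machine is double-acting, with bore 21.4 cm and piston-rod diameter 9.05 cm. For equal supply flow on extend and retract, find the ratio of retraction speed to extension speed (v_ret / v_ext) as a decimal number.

Cap-side area A_cap = π/4 × (21.4 cm)² = 359.7 cm^2
Rod-side annular area A_ann = π/4 × (21.4² − 9.05²) = 295.4 cm^2
For equal Q, v ∝ 1/A, so v_ret/v_ext = A_cap/A_ann.

v_ret/v_ext ≈ 1.22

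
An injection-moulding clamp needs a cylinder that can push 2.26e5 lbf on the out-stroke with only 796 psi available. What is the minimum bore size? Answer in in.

Extension force acts on the full piston face: F = P × (π/4)D².
D = √(4F / (πP)) = √(4 × 2.26e5 lbf / (π × 796 psi))

D ≈ 19.0 in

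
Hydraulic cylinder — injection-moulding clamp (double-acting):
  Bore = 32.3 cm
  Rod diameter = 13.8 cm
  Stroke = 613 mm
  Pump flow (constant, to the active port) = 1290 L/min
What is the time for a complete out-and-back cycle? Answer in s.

t ≈ 4.25 s

Cap-side area A_cap = π/4 × (32.3 cm)² = 819.4 cm^2
Rod-side annular area A_ann = π/4 × (32.3² − 13.8²) = 669.8 cm^2
t_ext = A_cap·L/Q = 2.336 s
t_ret = A_ann·L/Q = 1.910 s
t_cycle = t_ext + t_ret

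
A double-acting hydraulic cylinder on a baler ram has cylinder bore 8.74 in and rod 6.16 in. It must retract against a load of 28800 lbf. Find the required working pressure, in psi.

Rod-side annular area A_ann = π/4 × (8.74² − 6.16²) = 30.19 in^2
Retraction: pressure acts on the annular area.
P = F / A = 28800 lbf / A

P ≈ 954 psi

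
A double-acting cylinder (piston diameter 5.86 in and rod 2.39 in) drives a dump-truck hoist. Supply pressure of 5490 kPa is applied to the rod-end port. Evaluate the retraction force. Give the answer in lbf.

F ≈ 17900 lbf

Rod-side annular area A_ann = π/4 × (5.86² − 2.39²) = 22.48 in^2
On retraction the pressure acts on the annular area (bore minus rod).
F = P × A_ann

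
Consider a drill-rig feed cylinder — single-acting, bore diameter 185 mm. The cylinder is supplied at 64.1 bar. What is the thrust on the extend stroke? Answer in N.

Cap-side area A_cap = π/4 × (185 mm)² = 26880 mm^2
F = P × A_cap = 64.1 bar × A_cap

F ≈ 1.72e5 N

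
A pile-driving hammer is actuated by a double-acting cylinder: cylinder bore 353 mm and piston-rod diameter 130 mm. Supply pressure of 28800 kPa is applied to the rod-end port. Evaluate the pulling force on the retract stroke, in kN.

F ≈ 2440 kN

Rod-side annular area A_ann = π/4 × (353² − 130²) = 84590 mm^2
On retraction the pressure acts on the annular area (bore minus rod).
F = P × A_ann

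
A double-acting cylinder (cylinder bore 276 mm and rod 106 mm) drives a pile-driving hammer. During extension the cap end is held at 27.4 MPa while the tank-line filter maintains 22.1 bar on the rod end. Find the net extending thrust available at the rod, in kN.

F ≈ 1530 kN

Cap-side area A_cap = π/4 × (276 mm)² = 59830 mm^2
Rod-side annular area A_ann = π/4 × (276² − 106²) = 51000 mm^2
Net thrust = P_cap·A_cap − P_rod·A_ann = 1639 kN − 112.7 kN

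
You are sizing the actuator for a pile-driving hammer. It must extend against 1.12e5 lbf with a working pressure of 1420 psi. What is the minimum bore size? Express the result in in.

Extension force acts on the full piston face: F = P × (π/4)D².
D = √(4F / (πP)) = √(4 × 1.12e5 lbf / (π × 1420 psi))

D ≈ 10.0 in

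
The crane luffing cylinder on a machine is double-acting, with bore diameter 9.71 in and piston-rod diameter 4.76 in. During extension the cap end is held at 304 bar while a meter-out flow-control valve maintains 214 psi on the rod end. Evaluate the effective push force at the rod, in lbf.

Cap-side area A_cap = π/4 × (9.71 in)² = 74.05 in^2
Rod-side annular area A_ann = π/4 × (9.71² − 4.76²) = 56.26 in^2
Net thrust = P_cap·A_cap − P_rod·A_ann = 3.265e5 lbf − 12040 lbf

F ≈ 3.14e5 lbf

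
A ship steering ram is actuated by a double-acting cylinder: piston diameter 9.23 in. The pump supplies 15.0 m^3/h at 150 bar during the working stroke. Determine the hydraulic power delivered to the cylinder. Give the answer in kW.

W ≈ 62.5 kW

Hydraulic power = P × Q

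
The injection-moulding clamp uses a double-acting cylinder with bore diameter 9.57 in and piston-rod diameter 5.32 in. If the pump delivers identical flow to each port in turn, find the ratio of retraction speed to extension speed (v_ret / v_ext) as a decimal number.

v_ret/v_ext ≈ 1.45

Cap-side area A_cap = π/4 × (9.57 in)² = 71.93 in^2
Rod-side annular area A_ann = π/4 × (9.57² − 5.32²) = 49.70 in^2
For equal Q, v ∝ 1/A, so v_ret/v_ext = A_cap/A_ann.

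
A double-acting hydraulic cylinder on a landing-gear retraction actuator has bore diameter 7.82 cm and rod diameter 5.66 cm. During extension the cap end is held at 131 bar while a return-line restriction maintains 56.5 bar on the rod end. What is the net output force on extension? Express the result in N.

F ≈ 50000 N

Cap-side area A_cap = π/4 × (7.82 cm)² = 48.03 cm^2
Rod-side annular area A_ann = π/4 × (7.82² − 5.66²) = 22.87 cm^2
Net thrust = P_cap·A_cap − P_rod·A_ann = 62920 N − 12920 N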